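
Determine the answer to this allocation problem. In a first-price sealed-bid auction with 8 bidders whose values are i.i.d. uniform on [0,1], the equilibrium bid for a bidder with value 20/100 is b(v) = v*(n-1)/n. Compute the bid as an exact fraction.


Step 1: The symmetric BNE bidding function is b(v) = v * (n-1) / n
Step 2: Substitute v = 1/5 and n = 8
Step 3: b = 1/5 * 7/8
Step 4: b = 7/40

7/40


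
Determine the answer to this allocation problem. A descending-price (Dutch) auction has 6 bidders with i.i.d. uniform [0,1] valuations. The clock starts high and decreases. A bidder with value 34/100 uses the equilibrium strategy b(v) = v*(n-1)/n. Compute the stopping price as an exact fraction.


Step 1: Dutch auctions are strategically equivalent to first-price auctions
Step 2: The equilibrium bid is b(v) = v*(n-1)/n
Step 3: b = 17/50 * 5/6
Step 4: b = 17/60

17/60


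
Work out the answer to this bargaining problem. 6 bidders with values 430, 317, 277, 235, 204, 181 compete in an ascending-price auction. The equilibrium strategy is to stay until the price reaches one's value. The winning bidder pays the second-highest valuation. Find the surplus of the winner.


Step 1: Identify the highest value: 430
Step 2: Identify the second-highest value: 317
Step 3: The final price = second-highest value = 317
Step 4: Surplus = 430 - 317 = 113

113


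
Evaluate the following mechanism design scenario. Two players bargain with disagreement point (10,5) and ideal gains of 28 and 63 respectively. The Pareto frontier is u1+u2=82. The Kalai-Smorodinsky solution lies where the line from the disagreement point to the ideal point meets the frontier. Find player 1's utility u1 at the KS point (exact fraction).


Step 1: At the KS point, (u1-d1)/r1 = (u2-d2)/r2 = t and u1+u2 = 82
Step 2: u1 = d1 + r1*t and u2 = d2 + r2*t, so (d1 + r1*t) + (d2 + r2*t) = 82
Step 3: t = (82 - 10 - 5)/(28 + 63) = 67/91
Step 4: u1 = d1 + r1*t = 10 + 28 * 67/91 = 398/13
Step 5: (Check: u2 = d2 + r2*t = 668/13; u1+u2 = 398/13 + 668/13 = 82, on the frontier.)

398/13


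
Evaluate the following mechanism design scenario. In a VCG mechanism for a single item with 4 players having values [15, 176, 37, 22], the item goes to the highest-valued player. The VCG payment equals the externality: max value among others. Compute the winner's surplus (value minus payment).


Step 1: The winner is the agent with the highest value: agent 1 with value 176
Step 2: Values of other agents: [15, 37, 22]
Step 3: VCG payment = max of others' values = 37
Step 4: Surplus = 176 - 37 = 139

139


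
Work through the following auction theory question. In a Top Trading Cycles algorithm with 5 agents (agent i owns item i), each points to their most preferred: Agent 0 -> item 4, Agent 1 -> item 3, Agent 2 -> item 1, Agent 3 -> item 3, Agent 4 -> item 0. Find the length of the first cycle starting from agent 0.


Step 1: Trace the pointer graph from agent 0: 0 -> 4 -> 0
Step 2: A cycle is detected when we revisit agent 0
Step 3: The cycle is: 0 -> 4 -> 0
Step 4: Cycle length = 2

2


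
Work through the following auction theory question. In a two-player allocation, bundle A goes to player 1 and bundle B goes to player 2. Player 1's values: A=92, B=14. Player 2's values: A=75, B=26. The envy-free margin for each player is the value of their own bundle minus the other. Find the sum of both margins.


Step 1: Player 1's margin = v1(A) - v1(B) = 92 - 14 = 78
Step 2: Player 2's margin = v2(B) - v2(A) = 26 - 75 = -49
Step 3: Total margin = 78 + -49 = 29

29


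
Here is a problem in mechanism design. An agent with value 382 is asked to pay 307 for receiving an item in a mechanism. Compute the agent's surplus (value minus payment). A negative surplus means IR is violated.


Step 1: Surplus = value - payment = 382 - 307 = 75
Step 2: IR is satisfied (surplus >= 0)

75


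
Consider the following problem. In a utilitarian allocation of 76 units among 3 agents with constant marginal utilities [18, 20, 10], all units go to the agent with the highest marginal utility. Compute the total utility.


Step 1: The marginal utilities are [18, 20, 10]
Step 2: The highest marginal utility is 20
Step 3: All 76 units go to that agent
Step 4: Total utility = 20 * 76 = 1520

1520


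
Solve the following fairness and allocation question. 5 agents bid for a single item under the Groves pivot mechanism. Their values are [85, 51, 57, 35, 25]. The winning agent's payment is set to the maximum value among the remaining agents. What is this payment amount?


Step 1: The efficient winner is agent 0 with value 85
Step 2: Other agents' values: [51, 57, 35, 25]
Step 3: Pivot payment = max(others) = 57
Step 4: The winner pays 57

57


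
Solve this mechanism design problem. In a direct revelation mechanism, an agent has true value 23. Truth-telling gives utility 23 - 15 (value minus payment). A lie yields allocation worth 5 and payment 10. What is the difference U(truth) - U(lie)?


Step 1: U(truth) = value - payment = 23 - 15 = 8
Step 2: U(lie) = allocation - payment = 5 - 10 = -5
Step 3: IC gap = 8 - (-5) = 13

13


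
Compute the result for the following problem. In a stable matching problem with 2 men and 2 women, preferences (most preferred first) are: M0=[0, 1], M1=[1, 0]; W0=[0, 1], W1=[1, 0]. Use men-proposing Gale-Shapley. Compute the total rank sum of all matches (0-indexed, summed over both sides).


Step 1: Run Gale-Shapley (men propose, women hold best offer):
  M0 proposes to W0; she accepts
  M1 proposes to W1; she accepts
Step 2: Final matching: W0-M0, W1-M1
Step 3: 0-indexed ranks (man's rank of his match, then woman's): 0 + 0 + 0 + 0
Step 4: Total rank sum = 0

0


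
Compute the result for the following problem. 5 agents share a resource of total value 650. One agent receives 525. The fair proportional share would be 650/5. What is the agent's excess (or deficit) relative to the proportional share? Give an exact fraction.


Step 1: Proportional share = 650/5 = 130
Step 2: Agent's actual allocation = 525
Step 3: Excess = 525 - 130 = 395

395


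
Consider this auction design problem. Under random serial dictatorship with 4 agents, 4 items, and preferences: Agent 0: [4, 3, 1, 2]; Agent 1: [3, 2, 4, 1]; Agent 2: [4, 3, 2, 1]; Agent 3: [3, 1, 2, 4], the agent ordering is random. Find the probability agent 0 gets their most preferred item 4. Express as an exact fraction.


Step 1: Agent 0 wants item 4
Step 2: There are 24 possible orderings of agents
Step 3: In 12 orderings, agent 0 gets item 4
Step 4: Probability = 12/24 = 1/2

1/2


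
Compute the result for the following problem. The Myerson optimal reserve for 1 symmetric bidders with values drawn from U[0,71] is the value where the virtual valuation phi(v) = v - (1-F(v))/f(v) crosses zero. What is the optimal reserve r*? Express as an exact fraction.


Step 1: For U[0,71], F(v) = v/71 and f(v) = 1/71
Step 2: phi(v) = v - (1 - v/71)/(1/71) = v - (71 - v) = 2v - 71
Step 3: Set phi(r*) = 0: 2r* - 71 = 0
Step 4: r* = 71/2 (the number of bidders n = 1 does not enter)

71/2


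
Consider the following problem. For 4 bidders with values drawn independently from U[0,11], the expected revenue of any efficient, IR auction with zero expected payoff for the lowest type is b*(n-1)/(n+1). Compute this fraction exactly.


Step 1: By Revenue Equivalence, expected revenue = b*(n-1)/(n+1)
Step 2: Substituting n = 4, b = 11
Step 3: Revenue = 11*(4-1)/(4+1) = 11*3/5
Step 4: Revenue = 33/5

33/5


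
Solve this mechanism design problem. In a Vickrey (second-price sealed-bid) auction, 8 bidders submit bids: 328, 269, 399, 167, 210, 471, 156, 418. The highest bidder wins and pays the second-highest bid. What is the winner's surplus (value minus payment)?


Step 1: Sort bids in descending order: 471, 418, 399, 328, 269, 210, 167, 156
Step 2: The winning bid is the highest: 471
Step 3: The payment equals the second-highest bid: 418
Step 4: Surplus = winner's bid - payment = 471 - 418 = 53

53


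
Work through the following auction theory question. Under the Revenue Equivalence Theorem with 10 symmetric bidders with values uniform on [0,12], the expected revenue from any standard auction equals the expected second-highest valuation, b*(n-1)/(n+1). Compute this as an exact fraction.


Step 1: By Revenue Equivalence, expected revenue = b*(n-1)/(n+1)
Step 2: Substituting n = 10, b = 12
Step 3: Revenue = 12*(10-1)/(10+1) = 12*9/11
Step 4: Revenue = 108/11

108/11


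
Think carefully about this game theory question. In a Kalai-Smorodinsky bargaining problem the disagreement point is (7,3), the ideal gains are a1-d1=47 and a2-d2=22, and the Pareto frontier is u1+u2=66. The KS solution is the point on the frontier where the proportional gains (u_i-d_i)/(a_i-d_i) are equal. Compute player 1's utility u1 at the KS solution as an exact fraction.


Step 1: At the KS point, (u1-d1)/r1 = (u2-d2)/r2 = t and u1+u2 = 66
Step 2: u1 = d1 + r1*t and u2 = d2 + r2*t, so (d1 + r1*t) + (d2 + r2*t) = 66
Step 3: t = (66 - 7 - 3)/(47 + 22) = 56/69
Step 4: u1 = d1 + r1*t = 7 + 47 * 56/69 = 3115/69
Step 5: (Check: u2 = d2 + r2*t = 1439/69; u1+u2 = 3115/69 + 1439/69 = 66, on the frontier.)

3115/69


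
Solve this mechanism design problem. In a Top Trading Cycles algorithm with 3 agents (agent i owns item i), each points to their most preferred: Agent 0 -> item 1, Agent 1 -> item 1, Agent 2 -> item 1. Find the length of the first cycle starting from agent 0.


Step 1: Trace the pointer graph from agent 0: 0 -> 1 -> 1
Step 2: A cycle is detected when we revisit agent 1
Step 3: The cycle is: 1 -> 1
Step 4: Cycle length = 1

1


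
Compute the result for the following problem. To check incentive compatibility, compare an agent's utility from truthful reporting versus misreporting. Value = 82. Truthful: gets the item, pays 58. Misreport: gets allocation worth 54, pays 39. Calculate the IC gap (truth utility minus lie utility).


Step 1: U(truth) = value - payment = 82 - 58 = 24
Step 2: U(lie) = allocation - payment = 54 - 39 = 15
Step 3: IC gap = 24 - 15 = 9

9


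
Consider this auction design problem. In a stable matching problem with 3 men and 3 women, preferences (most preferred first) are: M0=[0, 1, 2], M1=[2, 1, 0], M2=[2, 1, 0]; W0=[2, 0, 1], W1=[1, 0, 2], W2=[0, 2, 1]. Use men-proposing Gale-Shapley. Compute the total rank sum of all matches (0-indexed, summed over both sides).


Step 1: Run Gale-Shapley (men propose, women hold best offer):
  M0 proposes to W0; she accepts
  M1 proposes to W2; she accepts
  M2 proposes to W2; she switches from M1
  M1 proposes to W1; she accepts
Step 2: Final matching: W0-M0, W1-M1, W2-M2
Step 3: 0-indexed ranks (man's rank of his match, then woman's): 0 + 1 + 1 + 0 + 0 + 1
Step 4: Total rank sum = 3

3


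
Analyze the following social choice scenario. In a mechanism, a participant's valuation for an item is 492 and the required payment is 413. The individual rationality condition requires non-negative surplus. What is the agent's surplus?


Step 1: Surplus = value - payment = 492 - 413 = 79
Step 2: IR is satisfied (surplus >= 0)

79


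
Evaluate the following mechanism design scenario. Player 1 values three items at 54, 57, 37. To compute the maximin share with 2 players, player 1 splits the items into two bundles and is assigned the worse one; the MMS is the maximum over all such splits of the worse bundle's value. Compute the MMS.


Step 1: Item values = 54, 57, 37
Step 2: Enumerate all 2-bundle partitions and take the smaller bundle:
  Partition 1: {54} vs {57,37} -> bundles 54, 94; min = 54
  Partition 2: {57} vs {54,37} -> bundles 57, 91; min = 57
  Partition 3: {37} vs {54,57} -> bundles 37, 111; min = 37
Step 3: MMS = max(54, 57, 37) = 57

57


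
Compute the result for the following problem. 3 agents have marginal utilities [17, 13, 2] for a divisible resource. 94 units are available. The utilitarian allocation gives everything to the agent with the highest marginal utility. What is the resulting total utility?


Step 1: The marginal utilities are [17, 13, 2]
Step 2: The highest marginal utility is 17
Step 3: All 94 units go to that agent
Step 4: Total utility = 17 * 94 = 1598

1598


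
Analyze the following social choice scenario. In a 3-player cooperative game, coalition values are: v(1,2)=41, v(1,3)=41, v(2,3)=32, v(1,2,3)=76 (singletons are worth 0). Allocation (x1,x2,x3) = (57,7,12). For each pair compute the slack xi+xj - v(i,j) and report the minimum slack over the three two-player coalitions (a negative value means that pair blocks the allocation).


Step 1: Slack for coalition (1,2): x1+x2 - v12 = 64 - 41 = 23
Step 2: Slack for coalition (1,3): x1+x3 - v13 = 69 - 41 = 28
Step 3: Slack for coalition (2,3): x2+x3 - v23 = 19 - 32 = -13
Step 4: Minimum slack = min(23, 28, -13) = -13, attained by (2,3); coalition (2,3) can block (slack < 0), so the allocation is not in the core

-13


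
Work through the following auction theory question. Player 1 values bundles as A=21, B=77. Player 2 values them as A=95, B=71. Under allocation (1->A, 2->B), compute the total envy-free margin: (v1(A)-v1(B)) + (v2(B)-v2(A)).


Step 1: Player 1's margin = v1(A) - v1(B) = 21 - 77 = -56
Step 2: Player 2's margin = v2(B) - v2(A) = 71 - 95 = -24
Step 3: Total margin = -56 + -24 = -80

-80


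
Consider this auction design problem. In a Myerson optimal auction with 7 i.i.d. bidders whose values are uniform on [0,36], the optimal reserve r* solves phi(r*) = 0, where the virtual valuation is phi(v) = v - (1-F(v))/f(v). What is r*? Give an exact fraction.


Step 1: For U[0,36], F(v) = v/36 and f(v) = 1/36
Step 2: phi(v) = v - (1 - v/36)/(1/36) = v - (36 - v) = 2v - 36
Step 3: Set phi(r*) = 0: 2r* - 36 = 0
Step 4: r* = 36/2 = 18 (the number of bidders n = 7 does not enter)

18


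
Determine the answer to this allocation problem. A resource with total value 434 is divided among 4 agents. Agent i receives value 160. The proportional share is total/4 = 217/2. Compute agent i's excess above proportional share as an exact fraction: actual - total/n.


Step 1: Proportional share = 434/4 = 217/2
Step 2: Agent's actual allocation = 160
Step 3: Excess = 160 - 217/2 = 103/2

103/2


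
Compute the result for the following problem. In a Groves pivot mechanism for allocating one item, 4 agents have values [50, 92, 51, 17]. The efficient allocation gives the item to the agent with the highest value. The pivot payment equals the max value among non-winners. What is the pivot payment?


Step 1: The efficient winner is agent 1 with value 92
Step 2: Other agents' values: [50, 51, 17]
Step 3: Pivot payment = max(others) = 51
Step 4: The winner pays 51

51


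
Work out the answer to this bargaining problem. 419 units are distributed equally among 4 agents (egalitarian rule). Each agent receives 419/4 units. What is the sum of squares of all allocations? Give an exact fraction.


Step 1: Each agent's share = 419/4
Step 2: Square of each share = (419/4)^2 = 175561/16
Step 3: Sum of squares = 4 * 175561/16 = 175561/4

175561/4


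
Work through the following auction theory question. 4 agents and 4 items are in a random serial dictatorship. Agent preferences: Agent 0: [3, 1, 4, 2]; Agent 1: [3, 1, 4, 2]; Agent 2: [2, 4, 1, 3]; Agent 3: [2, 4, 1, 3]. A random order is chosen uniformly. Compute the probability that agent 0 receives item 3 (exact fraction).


Step 1: Agent 0 wants item 3
Step 2: There are 24 possible orderings of agents
Step 3: In 12 orderings, agent 0 gets item 3
Step 4: Probability = 12/24 = 1/2

1/2


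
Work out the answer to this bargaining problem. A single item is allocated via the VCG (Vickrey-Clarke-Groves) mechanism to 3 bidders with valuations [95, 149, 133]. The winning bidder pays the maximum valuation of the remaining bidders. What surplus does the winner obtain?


Step 1: The winner is the agent with the highest value: agent 1 with value 149
Step 2: Values of other agents: [95, 133]
Step 3: VCG payment = max of others' values = 133
Step 4: Surplus = 149 - 133 = 16

16


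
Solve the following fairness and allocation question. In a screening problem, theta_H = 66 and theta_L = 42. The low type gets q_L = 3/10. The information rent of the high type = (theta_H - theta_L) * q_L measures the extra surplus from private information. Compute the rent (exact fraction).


Step 1: theta_H - theta_L = 66 - 42 = 24
Step 2: Information rent = (theta_H - theta_L) * q_L
Step 3: = 24 * 3/10
Step 4: = 36/5

36/5


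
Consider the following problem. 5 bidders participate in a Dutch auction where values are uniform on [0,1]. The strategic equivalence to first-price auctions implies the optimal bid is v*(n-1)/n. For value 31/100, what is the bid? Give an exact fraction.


Step 1: Dutch auctions are strategically equivalent to first-price auctions
Step 2: The equilibrium bid is b(v) = v*(n-1)/n
Step 3: b = 31/100 * 4/5
Step 4: b = 31/125

31/125


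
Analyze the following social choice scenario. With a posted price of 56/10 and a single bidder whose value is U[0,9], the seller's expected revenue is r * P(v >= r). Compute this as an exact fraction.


Step 1: Posted price r = 28/5, value support [0,9]
Step 2: P(v >= r) = (9 - 28/5)/9 = 17/45
Step 3: Expected revenue = r * P(v >= r) = 28/5 * 17/45
Step 4: Revenue = 476/225

476/225


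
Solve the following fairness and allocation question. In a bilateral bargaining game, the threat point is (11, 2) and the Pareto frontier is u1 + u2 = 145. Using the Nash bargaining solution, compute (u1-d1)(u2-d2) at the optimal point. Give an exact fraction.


Step 1: The Nash solution splits surplus symmetrically above the disagreement point
Step 2: u1 = (total + d1 - d2)/2 = (145 + 11 - 2)/2 = 77
Step 3: u2 = (total - d1 + d2)/2 = (145 - 11 + 2)/2 = 68
Step 4: Nash product = (77 - 11) * (68 - 2)
Step 5: = 66 * 66 = 4356

4356


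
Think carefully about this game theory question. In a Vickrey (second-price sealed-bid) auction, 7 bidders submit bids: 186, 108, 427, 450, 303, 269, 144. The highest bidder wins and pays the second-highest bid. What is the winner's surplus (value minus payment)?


Step 1: Sort bids in descending order: 450, 427, 303, 269, 186, 144, 108
Step 2: The winning bid is the highest: 450
Step 3: The payment equals the second-highest bid: 427
Step 4: Surplus = winner's bid - payment = 450 - 427 = 23

23


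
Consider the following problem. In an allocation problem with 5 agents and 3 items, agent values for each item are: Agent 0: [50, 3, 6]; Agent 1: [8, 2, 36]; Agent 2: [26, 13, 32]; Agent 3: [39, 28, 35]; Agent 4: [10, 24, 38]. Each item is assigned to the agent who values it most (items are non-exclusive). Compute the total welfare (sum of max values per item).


Step 1: For each item, find the maximum value among all agents.
Step 2: Item 0 -> Agent 0 (value 50)
Step 3: Item 1 -> Agent 3 (value 28)
Step 4: Item 2 -> Agent 4 (value 38)
Step 5: Total welfare = 50 + 28 + 38 = 116

116


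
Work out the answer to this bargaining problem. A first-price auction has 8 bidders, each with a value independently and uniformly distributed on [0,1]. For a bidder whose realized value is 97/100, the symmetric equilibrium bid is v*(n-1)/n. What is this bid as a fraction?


Step 1: The symmetric BNE bidding function is b(v) = v * (n-1) / n
Step 2: Substitute v = 97/100 and n = 8
Step 3: b = 97/100 * 7/8
Step 4: b = 679/800

679/800


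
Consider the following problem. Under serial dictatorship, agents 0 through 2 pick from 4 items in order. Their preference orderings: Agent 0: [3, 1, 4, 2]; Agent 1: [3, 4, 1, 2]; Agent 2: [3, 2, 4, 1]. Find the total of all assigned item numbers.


Step 1: Agent 0 picks item 3
Step 2: Agent 1 picks item 4
Step 3: Agent 2 picks item 2
Step 4: Sum = 3 + 4 + 2 = 9

9


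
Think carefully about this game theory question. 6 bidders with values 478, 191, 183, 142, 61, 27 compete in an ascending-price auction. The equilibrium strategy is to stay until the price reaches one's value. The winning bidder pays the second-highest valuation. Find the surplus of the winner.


Step 1: Identify the highest value: 478
Step 2: Identify the second-highest value: 191
Step 3: The final price = second-highest value = 191
Step 4: Surplus = 478 - 191 = 287

287


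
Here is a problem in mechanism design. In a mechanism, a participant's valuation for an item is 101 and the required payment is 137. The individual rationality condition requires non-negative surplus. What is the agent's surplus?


Step 1: Surplus = value - payment = 101 - 137 = -36
Step 2: IR is violated (surplus < 0)

-36


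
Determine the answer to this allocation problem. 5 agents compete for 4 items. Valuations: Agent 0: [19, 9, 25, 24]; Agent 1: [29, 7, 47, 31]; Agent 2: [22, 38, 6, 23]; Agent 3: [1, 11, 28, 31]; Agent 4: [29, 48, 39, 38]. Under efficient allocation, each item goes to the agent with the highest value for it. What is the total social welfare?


Step 1: For each item, find the maximum value among all agents.
Step 2: Item 0 -> Agent 1 (value 29)
Step 3: Item 1 -> Agent 4 (value 48)
Step 4: Item 2 -> Agent 1 (value 47)
Step 5: Item 3 -> Agent 4 (value 38)
Step 6: Total welfare = 29 + 48 + 47 + 38 = 162

162


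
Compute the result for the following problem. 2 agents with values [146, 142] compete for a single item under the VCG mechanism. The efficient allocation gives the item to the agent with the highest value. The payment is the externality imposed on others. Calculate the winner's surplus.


Step 1: The winner is the agent with the highest value: agent 0 with value 146
Step 2: Values of other agents: [142]
Step 3: VCG payment = max of others' values = 142
Step 4: Surplus = 146 - 142 = 4

4


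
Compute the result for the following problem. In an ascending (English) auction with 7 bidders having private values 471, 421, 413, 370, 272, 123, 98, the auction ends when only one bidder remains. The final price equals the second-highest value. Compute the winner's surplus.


Step 1: Identify the highest value: 471
Step 2: Identify the second-highest value: 421
Step 3: The final price = second-highest value = 421
Step 4: Surplus = 471 - 421 = 50

50


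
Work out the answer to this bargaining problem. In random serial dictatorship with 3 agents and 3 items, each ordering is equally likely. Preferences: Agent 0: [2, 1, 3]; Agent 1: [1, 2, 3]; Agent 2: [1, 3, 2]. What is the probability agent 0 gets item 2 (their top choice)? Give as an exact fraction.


Step 1: Agent 0 wants item 2
Step 2: There are 6 possible orderings of agents
Step 3: In 5 orderings, agent 0 gets item 2
Step 4: Probability = 5/6

5/6


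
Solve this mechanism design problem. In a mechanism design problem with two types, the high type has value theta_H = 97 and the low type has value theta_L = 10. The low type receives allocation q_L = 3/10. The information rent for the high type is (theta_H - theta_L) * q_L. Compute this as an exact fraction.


Step 1: theta_H - theta_L = 97 - 10 = 87
Step 2: Information rent = (theta_H - theta_L) * q_L
Step 3: = 87 * 3/10
Step 4: = 261/10

261/10


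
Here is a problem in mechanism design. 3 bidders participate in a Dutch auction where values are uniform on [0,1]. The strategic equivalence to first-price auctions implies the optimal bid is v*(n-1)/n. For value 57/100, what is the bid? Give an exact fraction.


Step 1: Dutch auctions are strategically equivalent to first-price auctions
Step 2: The equilibrium bid is b(v) = v*(n-1)/n
Step 3: b = 57/100 * 2/3
Step 4: b = 19/50

19/50


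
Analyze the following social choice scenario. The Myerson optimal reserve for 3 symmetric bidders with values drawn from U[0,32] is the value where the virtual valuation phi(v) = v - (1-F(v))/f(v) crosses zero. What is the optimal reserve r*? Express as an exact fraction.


Step 1: For U[0,32], F(v) = v/32 and f(v) = 1/32
Step 2: phi(v) = v - (1 - v/32)/(1/32) = v - (32 - v) = 2v - 32
Step 3: Set phi(r*) = 0: 2r* - 32 = 0
Step 4: r* = 32/2 = 16 (the number of bidders n = 3 does not enter)

16


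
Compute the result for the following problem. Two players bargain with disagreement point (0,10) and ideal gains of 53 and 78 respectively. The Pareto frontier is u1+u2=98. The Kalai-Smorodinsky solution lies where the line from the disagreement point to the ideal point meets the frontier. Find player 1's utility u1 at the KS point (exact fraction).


Step 1: At the KS point, (u1-d1)/r1 = (u2-d2)/r2 = t and u1+u2 = 98
Step 2: u1 = d1 + r1*t and u2 = d2 + r2*t, so (d1 + r1*t) + (d2 + r2*t) = 98
Step 3: t = (98 - 0 - 10)/(53 + 78) = 88/131
Step 4: u1 = d1 + r1*t = 0 + 53 * 88/131 = 4664/131
Step 5: (Check: u2 = d2 + r2*t = 8174/131; u1+u2 = 4664/131 + 8174/131 = 98, on the frontier.)

4664/131


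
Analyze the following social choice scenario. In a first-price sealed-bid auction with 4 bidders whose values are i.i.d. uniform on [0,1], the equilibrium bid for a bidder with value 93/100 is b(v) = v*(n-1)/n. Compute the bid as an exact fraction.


Step 1: The symmetric BNE bidding function is b(v) = v * (n-1) / n
Step 2: Substitute v = 93/100 and n = 4
Step 3: b = 93/100 * 3/4
Step 4: b = 279/400

279/400


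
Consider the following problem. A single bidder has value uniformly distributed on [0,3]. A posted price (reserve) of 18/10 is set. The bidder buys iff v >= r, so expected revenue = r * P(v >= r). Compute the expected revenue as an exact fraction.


Step 1: Posted price r = 9/5, value support [0,3]
Step 2: P(v >= r) = (3 - 9/5)/3 = 2/5
Step 3: Expected revenue = r * P(v >= r) = 9/5 * 2/5
Step 4: Revenue = 18/25

18/25


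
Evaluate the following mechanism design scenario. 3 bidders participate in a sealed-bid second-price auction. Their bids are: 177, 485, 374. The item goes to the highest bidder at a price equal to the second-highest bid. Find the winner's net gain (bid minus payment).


Step 1: Sort bids in descending order: 485, 374, 177
Step 2: The winning bid is the highest: 485
Step 3: The payment equals the second-highest bid: 374
Step 4: Surplus = winner's bid - payment = 485 - 374 = 111

111


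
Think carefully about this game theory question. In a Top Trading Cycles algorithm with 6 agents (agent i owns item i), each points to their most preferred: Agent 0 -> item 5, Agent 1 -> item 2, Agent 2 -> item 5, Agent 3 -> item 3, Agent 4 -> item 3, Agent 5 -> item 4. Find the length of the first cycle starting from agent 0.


Step 1: Trace the pointer graph from agent 0: 0 -> 5 -> 4 -> 3 -> 3
Step 2: A cycle is detected when we revisit agent 3
Step 3: The cycle is: 3 -> 3
Step 4: Cycle length = 1

1


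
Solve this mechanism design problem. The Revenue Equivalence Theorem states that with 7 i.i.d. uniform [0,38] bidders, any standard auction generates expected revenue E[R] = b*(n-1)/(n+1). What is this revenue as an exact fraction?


Step 1: By Revenue Equivalence, expected revenue = b*(n-1)/(n+1)
Step 2: Substituting n = 7, b = 38
Step 3: Revenue = 38*(7-1)/(7+1) = 38*6/8
Step 4: Revenue = 228/8 = 57/2

57/2


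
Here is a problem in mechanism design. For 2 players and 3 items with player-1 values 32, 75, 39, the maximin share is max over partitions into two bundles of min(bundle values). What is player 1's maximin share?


Step 1: Item values = 32, 75, 39
Step 2: Enumerate all 2-bundle partitions and take the smaller bundle:
  Partition 1: {32} vs {75,39} -> bundles 32, 114; min = 32
  Partition 2: {75} vs {32,39} -> bundles 75, 71; min = 71
  Partition 3: {39} vs {32,75} -> bundles 39, 107; min = 39
Step 3: MMS = max(32, 71, 39) = 71

71


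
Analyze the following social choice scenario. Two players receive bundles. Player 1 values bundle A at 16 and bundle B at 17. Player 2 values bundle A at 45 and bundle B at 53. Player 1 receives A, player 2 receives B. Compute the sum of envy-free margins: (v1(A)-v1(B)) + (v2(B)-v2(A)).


Step 1: Player 1's margin = v1(A) - v1(B) = 16 - 17 = -1
Step 2: Player 2's margin = v2(B) - v2(A) = 53 - 45 = 8
Step 3: Total margin = -1 + 8 = 7

7


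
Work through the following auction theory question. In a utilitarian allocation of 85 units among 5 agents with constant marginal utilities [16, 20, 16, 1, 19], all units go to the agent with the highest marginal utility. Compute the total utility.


Step 1: The marginal utilities are [16, 20, 16, 1, 19]
Step 2: The highest marginal utility is 20
Step 3: All 85 units go to that agent
Step 4: Total utility = 20 * 85 = 1700

1700


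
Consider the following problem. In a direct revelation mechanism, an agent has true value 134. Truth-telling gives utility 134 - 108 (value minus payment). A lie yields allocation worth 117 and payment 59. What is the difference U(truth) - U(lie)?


Step 1: U(truth) = value - payment = 134 - 108 = 26
Step 2: U(lie) = allocation - payment = 117 - 59 = 58
Step 3: IC gap = 26 - 58 = -32

-32


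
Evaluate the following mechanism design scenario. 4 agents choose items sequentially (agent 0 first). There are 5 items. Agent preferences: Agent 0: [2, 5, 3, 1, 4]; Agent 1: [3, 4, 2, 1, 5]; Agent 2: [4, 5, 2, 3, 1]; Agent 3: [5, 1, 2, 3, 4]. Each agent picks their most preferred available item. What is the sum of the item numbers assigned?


Step 1: Agent 0 picks item 2
Step 2: Agent 1 picks item 3
Step 3: Agent 2 picks item 4
Step 4: Agent 3 picks item 5
Step 5: Sum = 2 + 3 + 4 + 5 = 14

14


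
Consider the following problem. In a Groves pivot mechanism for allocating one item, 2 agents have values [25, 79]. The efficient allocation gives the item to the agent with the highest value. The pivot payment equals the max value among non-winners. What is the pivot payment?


Step 1: The efficient winner is agent 1 with value 79
Step 2: Other agents' values: [25]
Step 3: Pivot payment = max(others) = 25
Step 4: The winner pays 25

25


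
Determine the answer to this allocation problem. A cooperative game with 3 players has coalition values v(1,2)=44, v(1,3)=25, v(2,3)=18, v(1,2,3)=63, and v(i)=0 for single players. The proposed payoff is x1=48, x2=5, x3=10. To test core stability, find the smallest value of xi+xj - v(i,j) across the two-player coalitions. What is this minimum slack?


Step 1: Slack for coalition (1,2): x1+x2 - v12 = 53 - 44 = 9
Step 2: Slack for coalition (1,3): x1+x3 - v13 = 58 - 25 = 33
Step 3: Slack for coalition (2,3): x2+x3 - v23 = 15 - 18 = -3
Step 4: Minimum slack = min(9, 33, -3) = -3, attained by (2,3); coalition (2,3) can block (slack < 0), so the allocation is not in the core

-3


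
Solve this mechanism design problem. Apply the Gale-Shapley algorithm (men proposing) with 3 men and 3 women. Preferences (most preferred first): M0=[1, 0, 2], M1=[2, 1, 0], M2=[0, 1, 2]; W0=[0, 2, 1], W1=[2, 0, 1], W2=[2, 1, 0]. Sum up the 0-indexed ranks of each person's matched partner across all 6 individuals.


Step 1: Run Gale-Shapley (men propose, women hold best offer):
  M0 proposes to W1; she accepts
  M1 proposes to W2; she accepts
  M2 proposes to W0; she accepts
Step 2: Final matching: W0-M2, W1-M0, W2-M1
Step 3: 0-indexed ranks (man's rank of his match, then woman's): 0 + 1 + 0 + 1 + 0 + 1
Step 4: Total rank sum = 3

3


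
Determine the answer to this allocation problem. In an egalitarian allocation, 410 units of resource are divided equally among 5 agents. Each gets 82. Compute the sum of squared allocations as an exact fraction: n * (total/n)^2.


Step 1: Each agent's share = 410/5 = 82
Step 2: Square of each share = (82)^2 = 6724
Step 3: Sum of squares = 5 * 6724 = 33620

33620


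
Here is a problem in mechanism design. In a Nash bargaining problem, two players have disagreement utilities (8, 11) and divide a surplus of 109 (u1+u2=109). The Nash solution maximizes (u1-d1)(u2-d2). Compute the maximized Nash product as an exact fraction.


Step 1: The Nash solution splits surplus symmetrically above the disagreement point
Step 2: u1 = (total + d1 - d2)/2 = (109 + 8 - 11)/2 = 53
Step 3: u2 = (total - d1 + d2)/2 = (109 - 8 + 11)/2 = 56
Step 4: Nash product = (53 - 8) * (56 - 11)
Step 5: = 45 * 45 = 2025

2025


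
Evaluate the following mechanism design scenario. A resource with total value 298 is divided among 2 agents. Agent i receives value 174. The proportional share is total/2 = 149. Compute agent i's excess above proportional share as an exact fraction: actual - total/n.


Step 1: Proportional share = 298/2 = 149
Step 2: Agent's actual allocation = 174
Step 3: Excess = 174 - 149 = 25

25


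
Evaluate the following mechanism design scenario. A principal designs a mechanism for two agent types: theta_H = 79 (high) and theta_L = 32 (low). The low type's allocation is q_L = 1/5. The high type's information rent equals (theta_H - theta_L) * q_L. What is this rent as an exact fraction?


Step 1: theta_H - theta_L = 79 - 32 = 47
Step 2: Information rent = (theta_H - theta_L) * q_L
Step 3: = 47 * 1/5
Step 4: = 47/5

47/5


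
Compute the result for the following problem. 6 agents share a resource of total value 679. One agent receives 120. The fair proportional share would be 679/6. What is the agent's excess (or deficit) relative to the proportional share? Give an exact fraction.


Step 1: Proportional share = 679/6
Step 2: Agent's actual allocation = 120
Step 3: Excess = 120 - 679/6 = 41/6

41/6


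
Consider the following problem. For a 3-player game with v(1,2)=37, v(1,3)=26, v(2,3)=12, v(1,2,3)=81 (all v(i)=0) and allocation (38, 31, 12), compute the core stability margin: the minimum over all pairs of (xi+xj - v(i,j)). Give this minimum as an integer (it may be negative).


Step 1: Slack for coalition (1,2): x1+x2 - v12 = 69 - 37 = 32
Step 2: Slack for coalition (1,3): x1+x3 - v13 = 50 - 26 = 24
Step 3: Slack for coalition (2,3): x2+x3 - v23 = 43 - 12 = 31
Step 4: Minimum slack = min(32, 24, 31) = 24, attained by (1,3); no pair can gain by deviating, so the allocation is in the core

24


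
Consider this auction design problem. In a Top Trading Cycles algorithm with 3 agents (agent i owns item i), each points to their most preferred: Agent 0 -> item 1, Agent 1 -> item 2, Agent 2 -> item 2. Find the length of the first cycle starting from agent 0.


Step 1: Trace the pointer graph from agent 0: 0 -> 1 -> 2 -> 2
Step 2: A cycle is detected when we revisit agent 2
Step 3: The cycle is: 2 -> 2
Step 4: Cycle length = 1

1


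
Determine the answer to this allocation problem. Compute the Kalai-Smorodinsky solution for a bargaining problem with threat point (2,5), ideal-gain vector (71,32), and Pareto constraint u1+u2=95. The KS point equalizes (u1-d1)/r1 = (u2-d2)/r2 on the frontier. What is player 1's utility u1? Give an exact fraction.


Step 1: At the KS point, (u1-d1)/r1 = (u2-d2)/r2 = t and u1+u2 = 95
Step 2: u1 = d1 + r1*t and u2 = d2 + r2*t, so (d1 + r1*t) + (d2 + r2*t) = 95
Step 3: t = (95 - 2 - 5)/(71 + 32) = 88/103
Step 4: u1 = d1 + r1*t = 2 + 71 * 88/103 = 6454/103
Step 5: (Check: u2 = d2 + r2*t = 3331/103; u1+u2 = 6454/103 + 3331/103 = 95, on the frontier.)

6454/103


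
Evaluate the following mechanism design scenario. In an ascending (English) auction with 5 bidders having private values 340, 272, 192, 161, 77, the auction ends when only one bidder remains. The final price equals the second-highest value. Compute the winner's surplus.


Step 1: Identify the highest value: 340
Step 2: Identify the second-highest value: 272
Step 3: The final price = second-highest value = 272
Step 4: Surplus = 340 - 272 = 68

68


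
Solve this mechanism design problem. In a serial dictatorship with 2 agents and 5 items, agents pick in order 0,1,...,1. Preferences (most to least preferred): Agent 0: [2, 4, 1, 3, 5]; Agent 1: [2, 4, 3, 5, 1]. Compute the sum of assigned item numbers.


Step 1: Agent 0 picks item 2
Step 2: Agent 1 picks item 4
Step 3: Sum = 2 + 4 = 6

6


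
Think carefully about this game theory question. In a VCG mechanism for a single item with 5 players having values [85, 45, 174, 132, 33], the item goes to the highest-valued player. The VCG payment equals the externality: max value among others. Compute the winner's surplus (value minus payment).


Step 1: The winner is the agent with the highest value: agent 2 with value 174
Step 2: Values of other agents: [85, 45, 132, 33]
Step 3: VCG payment = max of others' values = 132
Step 4: Surplus = 174 - 132 = 42

42


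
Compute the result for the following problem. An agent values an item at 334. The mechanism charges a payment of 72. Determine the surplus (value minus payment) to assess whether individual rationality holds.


Step 1: Surplus = value - payment = 334 - 72 = 262
Step 2: IR is satisfied (surplus >= 0)

262


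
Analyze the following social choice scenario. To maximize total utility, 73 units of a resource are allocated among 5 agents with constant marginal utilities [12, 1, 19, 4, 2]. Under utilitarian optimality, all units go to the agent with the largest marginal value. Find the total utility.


Step 1: The marginal utilities are [12, 1, 19, 4, 2]
Step 2: The highest marginal utility is 19
Step 3: All 73 units go to that agent
Step 4: Total utility = 19 * 73 = 1387

1387


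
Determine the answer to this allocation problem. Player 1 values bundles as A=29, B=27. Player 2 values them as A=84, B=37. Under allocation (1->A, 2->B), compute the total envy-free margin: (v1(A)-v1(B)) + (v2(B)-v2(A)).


Step 1: Player 1's margin = v1(A) - v1(B) = 29 - 27 = 2
Step 2: Player 2's margin = v2(B) - v2(A) = 37 - 84 = -47
Step 3: Total margin = 2 + -47 = -45

-45


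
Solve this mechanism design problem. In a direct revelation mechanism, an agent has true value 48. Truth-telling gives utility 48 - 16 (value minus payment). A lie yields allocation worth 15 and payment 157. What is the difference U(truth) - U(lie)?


Step 1: U(truth) = value - payment = 48 - 16 = 32
Step 2: U(lie) = allocation - payment = 15 - 157 = -142
Step 3: IC gap = 32 - (-142) = 174

174


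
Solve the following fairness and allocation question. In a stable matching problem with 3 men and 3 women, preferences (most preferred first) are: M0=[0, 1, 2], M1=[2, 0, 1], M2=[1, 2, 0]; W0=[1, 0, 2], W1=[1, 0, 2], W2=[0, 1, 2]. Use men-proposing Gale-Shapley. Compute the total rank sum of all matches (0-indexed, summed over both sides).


Step 1: Run Gale-Shapley (men propose, women hold best offer):
  M0 proposes to W0; she accepts
  M1 proposes to W2; she accepts
  M2 proposes to W1; she accepts
Step 2: Final matching: W0-M0, W1-M2, W2-M1
Step 3: 0-indexed ranks (man's rank of his match, then woman's): 0 + 1 + 0 + 2 + 0 + 1
Step 4: Total rank sum = 4

4


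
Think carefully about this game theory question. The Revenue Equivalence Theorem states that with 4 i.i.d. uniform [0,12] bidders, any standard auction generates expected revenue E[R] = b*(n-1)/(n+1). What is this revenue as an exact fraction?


Step 1: By Revenue Equivalence, expected revenue = b*(n-1)/(n+1)
Step 2: Substituting n = 4, b = 12
Step 3: Revenue = 12*(4-1)/(4+1) = 12*3/5
Step 4: Revenue = 36/5

36/5


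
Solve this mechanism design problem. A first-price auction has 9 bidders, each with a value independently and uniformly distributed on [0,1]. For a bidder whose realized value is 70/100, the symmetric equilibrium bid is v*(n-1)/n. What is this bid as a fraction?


Step 1: The symmetric BNE bidding function is b(v) = v * (n-1) / n
Step 2: Substitute v = 7/10 and n = 9
Step 3: b = 7/10 * 8/9
Step 4: b = 28/45

28/45


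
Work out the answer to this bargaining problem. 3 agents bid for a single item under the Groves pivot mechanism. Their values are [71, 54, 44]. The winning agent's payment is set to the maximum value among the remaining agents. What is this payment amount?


Step 1: The efficient winner is agent 0 with value 71
Step 2: Other agents' values: [54, 44]
Step 3: Pivot payment = max(others) = 54
Step 4: The winner pays 54

54


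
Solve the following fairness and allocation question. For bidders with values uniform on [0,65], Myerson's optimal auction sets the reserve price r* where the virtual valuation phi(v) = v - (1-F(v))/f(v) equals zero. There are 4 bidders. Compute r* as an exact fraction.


Step 1: For U[0,65], F(v) = v/65 and f(v) = 1/65
Step 2: phi(v) = v - (1 - v/65)/(1/65) = v - (65 - v) = 2v - 65
Step 3: Set phi(r*) = 0: 2r* - 65 = 0
Step 4: r* = 65/2 (the number of bidders n = 4 does not enter)

65/2
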